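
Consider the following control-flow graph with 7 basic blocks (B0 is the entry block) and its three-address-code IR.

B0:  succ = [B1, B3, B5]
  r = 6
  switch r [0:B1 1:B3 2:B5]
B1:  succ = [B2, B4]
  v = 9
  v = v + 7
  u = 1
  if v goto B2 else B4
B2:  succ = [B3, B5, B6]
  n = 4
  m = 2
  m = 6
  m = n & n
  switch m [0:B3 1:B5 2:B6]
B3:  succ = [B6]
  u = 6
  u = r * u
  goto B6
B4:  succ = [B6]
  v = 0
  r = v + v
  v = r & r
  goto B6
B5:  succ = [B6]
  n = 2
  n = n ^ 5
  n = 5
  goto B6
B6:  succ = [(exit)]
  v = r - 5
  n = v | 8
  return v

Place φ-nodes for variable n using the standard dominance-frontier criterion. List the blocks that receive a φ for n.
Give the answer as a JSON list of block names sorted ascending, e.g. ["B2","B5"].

Answer: ["B3", "B5", "B6"]

Derivation:
idom tree: B1←B0 B2←B1 B3←B0 B4←B1 B5←B0 B6←B0
Join-block Dom:
  B3: preds {B0,B2}: {B0} ∩ {B0,B1,B2} = {B0}; idom=B0
  B5: preds {B0,B2}: {B0} ∩ {B0,B1,B2} = {B0}; idom=B0
  B6: preds {B2,B3,B4,B5}: {B0,B1,B2} ∩ {B0,B3} ∩ {B0,B1,B4} ∩ {B0,B5} = {B0}; idom=B0

Frontier:
  B3←B0: walk · to B0
  B3←B2: walk B2→B1 to B0
  B5←B0: walk · to B0
  B5←B2: walk B2→B1 to B0
  B6←B2: walk B2→B1 to B0
  B6←B3: walk B3 to B0
  B6←B4: walk B4→B1 to B0
  B6←B5: walk B5 to B0
  B0 → ∅
  B1 → {B3,B5,B6}
  B2 → {B3,B5,B6}
  B3 → {B6}
  B4 → {B6}
  B5 → {B6}
  B6 → ∅

φ for n: defs {B2,B5,B6}
  DF⁺ = {B3,B5,B6}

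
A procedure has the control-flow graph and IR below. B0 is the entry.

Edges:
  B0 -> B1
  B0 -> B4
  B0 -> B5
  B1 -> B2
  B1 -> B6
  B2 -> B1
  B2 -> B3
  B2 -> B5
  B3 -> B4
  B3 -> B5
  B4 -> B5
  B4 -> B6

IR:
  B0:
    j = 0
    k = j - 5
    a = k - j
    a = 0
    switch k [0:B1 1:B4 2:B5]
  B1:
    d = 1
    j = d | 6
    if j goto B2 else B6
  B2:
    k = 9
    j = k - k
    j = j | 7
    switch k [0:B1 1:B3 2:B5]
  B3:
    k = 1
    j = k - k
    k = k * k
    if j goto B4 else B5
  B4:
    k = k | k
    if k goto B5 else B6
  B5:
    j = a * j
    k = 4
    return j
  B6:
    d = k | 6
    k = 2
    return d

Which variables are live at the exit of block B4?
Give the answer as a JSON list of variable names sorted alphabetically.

Block summaries:
  B0: def={a,j,k} ue=∅
  B1: def={d,j} ue=∅
  B2: def={j,k} ue=∅
  B3: def={j,k} ue=∅
  B4: def={k} ue={k}
  B5: def={j,k} ue={a,j}
  B6: def={d,k} ue={k}

Backward fixpoint:
  live B0: ∅→{a,j,k}
  live B1: {a,k}→{a,k}
  live B2: {a}→{a,j,k}
  live B3: {a}→{a,j,k}
  live B4: {a,j,k}→{a,j,k}
  live B5: {a,j}→∅
  live B6: {k}→∅

live-out(B4) = ["a", "j", "k"]

Answer: ["a", "j", "k"]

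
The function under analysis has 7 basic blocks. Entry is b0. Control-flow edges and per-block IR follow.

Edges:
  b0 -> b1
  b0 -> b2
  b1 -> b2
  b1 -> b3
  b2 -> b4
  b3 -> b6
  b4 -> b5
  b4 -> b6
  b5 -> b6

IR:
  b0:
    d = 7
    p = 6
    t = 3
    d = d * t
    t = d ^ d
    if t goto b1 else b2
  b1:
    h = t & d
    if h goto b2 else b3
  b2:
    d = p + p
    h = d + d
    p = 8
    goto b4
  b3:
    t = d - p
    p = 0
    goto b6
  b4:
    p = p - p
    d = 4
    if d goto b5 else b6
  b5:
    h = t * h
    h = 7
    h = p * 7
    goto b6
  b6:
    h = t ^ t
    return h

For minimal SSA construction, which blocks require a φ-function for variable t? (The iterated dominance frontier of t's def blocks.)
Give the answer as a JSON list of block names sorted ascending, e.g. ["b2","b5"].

idom tree: b1←b0 b2←b0 b3←b1 b4←b2 b5←b4 b6←b0
Dom∩ at merges:
  b2: preds {b0,b1}: {b0} ∩ {b0,b1} = {b0}; idom=b0
  b6: preds {b3,b4,b5}: {b0,b1,b3} ∩ {b0,b2,b4} ∩ {b0,b2,b4,b5} = {b0}; idom=b0

DF walk-up:
  join b2 pred b0: · stop@b0
  join b2 pred b1: b1 stop@b0
  join b6 pred b3: b3→b1 stop@b0
  join b6 pred b4: b4→b2 stop@b0
  join b6 pred b5: b5→b4→b2 stop@b0
  DF(b0)=∅
  DF(b1)={b2,b6}
  DF(b2)={b6}
  DF(b3)={b6}
  DF(b4)={b6}
  DF(b5)={b6}
  DF(b6)=∅

φ for t: defs {b0,b3}
  DF⁺ = {b6}

Answer: ["b6"]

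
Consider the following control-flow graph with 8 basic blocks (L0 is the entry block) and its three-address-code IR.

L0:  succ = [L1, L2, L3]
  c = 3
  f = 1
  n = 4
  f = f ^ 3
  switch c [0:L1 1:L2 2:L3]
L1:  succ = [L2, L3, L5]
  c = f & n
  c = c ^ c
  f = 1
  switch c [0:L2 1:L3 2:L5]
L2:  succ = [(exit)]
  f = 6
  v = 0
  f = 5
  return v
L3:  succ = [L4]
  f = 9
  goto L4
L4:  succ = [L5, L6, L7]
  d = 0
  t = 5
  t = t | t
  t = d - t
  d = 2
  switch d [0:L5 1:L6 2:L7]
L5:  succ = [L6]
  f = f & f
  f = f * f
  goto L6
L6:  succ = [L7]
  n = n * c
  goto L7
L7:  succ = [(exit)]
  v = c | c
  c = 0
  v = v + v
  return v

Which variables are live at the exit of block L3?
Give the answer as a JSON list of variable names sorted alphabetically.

Per-block:
  L0 def {c,f,n} use ∅
  L1 def {c,f} use {f,n}
  L2 def {f,v} use ∅
  L3 def {f} use ∅
  L4 def {d,t} use ∅
  L5 def {f} use {f}
  L6 def {n} use {c,n}
  L7 def {c,v} use {c}

Backward fixpoint:
  L0 li=∅ lo={c,f,n}
  L1 li={f,n} lo={c,f,n}
  L2 li=∅ lo=∅
  L3 li={c,n} lo={c,f,n}
  L4 li={c,f,n} lo={c,f,n}
  L5 li={c,f,n} lo={c,n}
  L6 li={c,n} lo={c}
  L7 li={c} lo=∅

live-out(L3) = ["c", "f", "n"]

Answer: ["c", "f", "n"]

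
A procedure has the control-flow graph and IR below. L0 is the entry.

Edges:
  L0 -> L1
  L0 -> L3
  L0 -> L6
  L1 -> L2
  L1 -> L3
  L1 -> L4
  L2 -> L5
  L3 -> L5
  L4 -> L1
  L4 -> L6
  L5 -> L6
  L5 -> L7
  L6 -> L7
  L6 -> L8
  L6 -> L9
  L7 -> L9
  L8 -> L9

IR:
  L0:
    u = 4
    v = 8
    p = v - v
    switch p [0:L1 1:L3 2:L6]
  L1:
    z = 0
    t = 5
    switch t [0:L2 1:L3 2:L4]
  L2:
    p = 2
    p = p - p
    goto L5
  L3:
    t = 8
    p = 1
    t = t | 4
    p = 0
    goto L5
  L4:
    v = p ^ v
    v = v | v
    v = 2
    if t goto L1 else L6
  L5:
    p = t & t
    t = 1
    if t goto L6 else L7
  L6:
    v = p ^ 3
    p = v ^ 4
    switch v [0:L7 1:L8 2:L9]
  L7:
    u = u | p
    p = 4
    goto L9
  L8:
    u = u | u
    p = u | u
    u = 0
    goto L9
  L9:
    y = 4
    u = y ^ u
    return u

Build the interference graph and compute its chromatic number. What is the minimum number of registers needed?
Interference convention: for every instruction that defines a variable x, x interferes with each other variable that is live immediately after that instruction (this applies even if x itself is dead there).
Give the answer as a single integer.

def/use:
  L0: {p,u,v} / ∅
  L1: {t,z} / ∅
  L2: {p} / ∅
  L3: {p,t} / ∅
  L4: {v} / {p,t,v}
  L5: {p,t} / {t}
  L6: {p,v} / {p}
  L7: {p,u} / {p,u}
  L8: {p,u} / {u}
  L9: {u,y} / {u}

Liveness:
  L0 li=∅ lo={p,u,v}
  L1 li={p,u,v} lo={p,t,u,v}
  L2 li={t,u} lo={t,u}
  L3 li={u} lo={t,u}
  L4 li={p,t,u,v} lo={p,u,v}
  L5 li={t,u} lo={p,u}
  L6 li={p,u} lo={p,u}
  L7 li={p,u} lo={u}
  L8 li={u} lo={u}
  L9 li={u} lo=∅

Interfere edges:
  p — {t,u,v,z}
  t — {p,u,v}
  u — {p,t,v,y,z}
  v — {p,t,u,z}
  y — {u}
  z — {p,u,v}

Registers:
  clique {p,t,u,v} ⇒ need ≥ 4
  4-colouring: R0={u}  R1={p,y}  R2={v}  R3={t,z}
  χ = 4

Answer: 4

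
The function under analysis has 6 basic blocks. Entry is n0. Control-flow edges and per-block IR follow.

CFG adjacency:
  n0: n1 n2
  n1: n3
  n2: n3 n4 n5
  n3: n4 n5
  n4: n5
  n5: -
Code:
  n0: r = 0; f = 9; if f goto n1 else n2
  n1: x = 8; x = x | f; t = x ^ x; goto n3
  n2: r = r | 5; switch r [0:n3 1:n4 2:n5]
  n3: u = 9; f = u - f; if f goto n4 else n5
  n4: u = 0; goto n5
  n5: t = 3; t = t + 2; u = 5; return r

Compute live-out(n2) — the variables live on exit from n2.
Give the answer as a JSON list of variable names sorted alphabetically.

Answer: ["f", "r"]

Working:
def/use:
  n0: {f,r} / ∅
  n1: {t,x} / {f}
  n2: {r} / {r}
  n3: {f,u} / {f}
  n4: {u} / ∅
  n5: {t,u} / {r}

Live sets:
  n0: in=∅ out={f,r}
  n1: in={f,r} out={f,r}
  n2: in={f,r} out={f,r}
  n3: in={f,r} out={r}
  n4: in={r} out={r}
  n5: in={r} out=∅

live-out(n2) = ["f", "r"]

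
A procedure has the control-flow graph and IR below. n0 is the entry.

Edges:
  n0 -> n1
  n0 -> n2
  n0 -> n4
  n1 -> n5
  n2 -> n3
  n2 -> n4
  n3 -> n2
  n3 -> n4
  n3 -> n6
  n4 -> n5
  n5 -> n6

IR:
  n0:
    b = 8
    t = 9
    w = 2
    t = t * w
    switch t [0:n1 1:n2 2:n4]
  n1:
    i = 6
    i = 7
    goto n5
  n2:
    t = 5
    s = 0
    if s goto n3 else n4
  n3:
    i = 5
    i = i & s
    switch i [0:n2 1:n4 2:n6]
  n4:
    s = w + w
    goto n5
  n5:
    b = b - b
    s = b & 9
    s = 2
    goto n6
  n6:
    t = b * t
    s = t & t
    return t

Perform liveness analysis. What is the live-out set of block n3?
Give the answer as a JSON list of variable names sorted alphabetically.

Block summaries:
  n0: {b,t,w} / ∅
  n1: {i} / ∅
  n2: {s,t} / ∅
  n3: {i} / {s}
  n4: {s} / {w}
  n5: {b,s} / {b}
  n6: {s,t} / {b,t}

Live sets:
  live n0: ∅→{b,t,w}
  live n1: {b,t}→{b,t}
  live n2: {b,w}→{b,s,t,w}
  live n3: {b,s,t,w}→{b,t,w}
  live n4: {b,t,w}→{b,t}
  live n5: {b,t}→{b,t}
  live n6: {b,t}→∅

live-out(n3) = ["b", "t", "w"]

Answer: ["b", "t", "w"]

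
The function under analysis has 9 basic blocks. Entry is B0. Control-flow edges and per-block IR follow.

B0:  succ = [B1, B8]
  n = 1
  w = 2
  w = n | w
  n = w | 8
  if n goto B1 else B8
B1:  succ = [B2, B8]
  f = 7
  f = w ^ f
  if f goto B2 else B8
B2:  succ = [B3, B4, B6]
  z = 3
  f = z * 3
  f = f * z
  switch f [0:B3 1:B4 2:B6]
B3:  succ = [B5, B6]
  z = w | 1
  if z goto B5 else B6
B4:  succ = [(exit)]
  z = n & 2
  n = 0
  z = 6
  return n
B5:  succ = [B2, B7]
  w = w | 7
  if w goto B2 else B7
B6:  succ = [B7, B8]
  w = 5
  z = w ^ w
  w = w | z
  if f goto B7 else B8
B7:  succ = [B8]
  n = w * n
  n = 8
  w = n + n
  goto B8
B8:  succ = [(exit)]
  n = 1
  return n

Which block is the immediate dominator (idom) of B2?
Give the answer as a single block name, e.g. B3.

Answer: B1

Working:
idom tree: B1←B0 B2←B1 B3←B2 B4←B2 B5←B3 B6←B2 B7←B2 B8←B0
Join-block Dom:
  B2: preds {B1,B5}: {B0,B1} ∩ {B0,B1,B2,B3,B5} = {B0,B1}; idom=B1
  B6: preds {B2,B3}: {B0,B1,B2} ∩ {B0,B1,B2,B3} = {B0,B1,B2}; idom=B2
  B7: preds {B5,B6}: {B0,B1,B2,B3,B5} ∩ {B0,B1,B2,B6} = {B0,B1,B2}; idom=B2
  B8: preds {B0,B1,B6,B7}: {B0} ∩ {B0,B1} ∩ {B0,B1,B2,B6} ∩ {B0,B1,B2,B7} = {B0}; idom=B0

idom(B2) = B1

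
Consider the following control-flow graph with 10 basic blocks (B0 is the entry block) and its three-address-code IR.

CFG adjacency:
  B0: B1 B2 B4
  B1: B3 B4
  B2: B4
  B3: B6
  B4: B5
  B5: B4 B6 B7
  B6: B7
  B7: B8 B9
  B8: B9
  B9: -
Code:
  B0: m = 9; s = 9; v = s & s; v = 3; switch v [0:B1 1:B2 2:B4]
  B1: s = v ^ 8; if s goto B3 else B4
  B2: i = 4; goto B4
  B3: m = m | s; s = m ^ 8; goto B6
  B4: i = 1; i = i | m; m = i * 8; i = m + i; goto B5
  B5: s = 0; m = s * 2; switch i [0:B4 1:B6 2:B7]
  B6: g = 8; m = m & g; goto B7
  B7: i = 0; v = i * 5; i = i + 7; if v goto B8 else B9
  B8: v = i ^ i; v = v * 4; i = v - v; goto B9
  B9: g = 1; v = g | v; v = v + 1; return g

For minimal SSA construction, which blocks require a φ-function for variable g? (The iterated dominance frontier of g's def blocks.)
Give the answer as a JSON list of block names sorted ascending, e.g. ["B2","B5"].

Answer: ["B7"]

Derivation:
idom tree: B1←B0 B2←B0 B3←B1 B4←B0 B5←B4 B6←B0 B7←B0 B8←B7 B9←B7
Dom∩ at merges:
  B4: preds {B0,B1,B2,B5}: {B0} ∩ {B0,B1} ∩ {B0,B2} ∩ {B0,B4,B5} = {B0}; idom=B0
  B6: preds {B3,B5}: {B0,B1,B3} ∩ {B0,B4,B5} = {B0}; idom=B0
  B7: preds {B5,B6}: {B0,B4,B5} ∩ {B0,B6} = {B0}; idom=B0
  B9: preds {B7,B8}: {B0,B7} ∩ {B0,B7,B8} = {B0,B7}; idom=B7

Frontier:
  join B4 pred B0: · stop@B0
  join B4 pred B1: B1 stop@B0
  join B4 pred B2: B2 stop@B0
  join B4 pred B5: B5→B4 stop@B0
  join B6 pred B3: B3→B1 stop@B0
  join B6 pred B5: B5→B4 stop@B0
  join B7 pred B5: B5→B4 stop@B0
  join B7 pred B6: B6 stop@B0
  join B9 pred B7: · stop@B7
  join B9 pred B8: B8 stop@B7
  B0: DF=∅
  B1: DF={B4,B6}
  B2: DF={B4}
  B3: DF={B6}
  B4: DF={B4,B6,B7}
  B5: DF={B4,B6,B7}
  B6: DF={B7}
  B7: DF=∅
  B8: DF={B9}
  B9: DF=∅

φ for g: defs {B6,B9}
  DF⁺ = {B7}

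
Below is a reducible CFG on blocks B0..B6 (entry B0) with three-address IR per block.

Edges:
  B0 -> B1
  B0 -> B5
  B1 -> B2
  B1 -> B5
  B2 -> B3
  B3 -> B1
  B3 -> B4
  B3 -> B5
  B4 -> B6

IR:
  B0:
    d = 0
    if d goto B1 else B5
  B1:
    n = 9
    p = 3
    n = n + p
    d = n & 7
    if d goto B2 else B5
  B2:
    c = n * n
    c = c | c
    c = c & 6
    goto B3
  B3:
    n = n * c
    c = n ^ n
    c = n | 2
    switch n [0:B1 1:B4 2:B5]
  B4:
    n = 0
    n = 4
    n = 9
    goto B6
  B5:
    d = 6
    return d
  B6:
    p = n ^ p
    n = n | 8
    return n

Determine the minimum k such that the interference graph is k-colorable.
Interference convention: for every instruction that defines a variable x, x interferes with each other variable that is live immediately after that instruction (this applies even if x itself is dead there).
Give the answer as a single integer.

Answer: 3

Derivation:
Block summaries:
  B0: def={d} ue=∅
  B1: def={d,n,p} ue=∅
  B2: def={c} ue={n}
  B3: def={c,n} ue={c,n}
  B4: def={n} ue=∅
  B5: def={d} ue=∅
  B6: def={n,p} ue={n,p}

Backward fixpoint:
  B0 li=∅ lo=∅
  B1 li=∅ lo={n,p}
  B2 li={n,p} lo={c,n,p}
  B3 li={c,n,p} lo={p}
  B4 li={p} lo={n,p}
  B5 li=∅ lo=∅
  B6 li={n,p} lo=∅

Interfere edges:
  c↔{n,p}
  d↔{n,p}
  n↔{c,d,p}
  p↔{c,d,n}

Chromatic number:
  {c,n,p} pairwise interfere (3-clique) ⇒ χ ≥ 3
  3-colouring: R0={n}  R1={p}  R2={c,d}
  χ = 3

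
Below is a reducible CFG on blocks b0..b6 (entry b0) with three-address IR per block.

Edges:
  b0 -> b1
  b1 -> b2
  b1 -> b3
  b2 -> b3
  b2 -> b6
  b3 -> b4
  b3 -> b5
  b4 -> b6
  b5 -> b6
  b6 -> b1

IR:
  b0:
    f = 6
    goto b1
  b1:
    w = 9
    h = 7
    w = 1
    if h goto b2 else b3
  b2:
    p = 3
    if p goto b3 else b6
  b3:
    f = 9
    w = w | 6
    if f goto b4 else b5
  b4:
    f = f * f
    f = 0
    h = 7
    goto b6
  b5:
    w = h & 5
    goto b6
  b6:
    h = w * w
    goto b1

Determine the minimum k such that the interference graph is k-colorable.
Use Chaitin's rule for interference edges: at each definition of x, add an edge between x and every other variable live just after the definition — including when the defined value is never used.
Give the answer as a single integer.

Answer: 3

Derivation:
Per-block:
  b0: def={f} ue=∅
  b1: def={h,w} ue=∅
  b2: def={p} ue=∅
  b3: def={f,w} ue={w}
  b4: def={f,h} ue={f}
  b5: def={w} ue={h}
  b6: def={h} ue={w}

Liveness:
  live b0: ∅→∅
  live b1: ∅→{h,w}
  live b2: {h,w}→{h,w}
  live b3: {h,w}→{f,h,w}
  live b4: {f,w}→{w}
  live b5: {h}→{w}
  live b6: {w}→∅

Interference:
  f↔{h,w}
  h↔{f,p,w}
  p↔{h,w}
  w↔{f,h,p}

Chromatic number:
  lower bound: {f,h,w} mutually conflict ⇒ χ ≥ 3
  assign f→R2 h→R0 p→R2 w→R1 — no edge inside a register ⇒ χ ≤ 3
  χ = 3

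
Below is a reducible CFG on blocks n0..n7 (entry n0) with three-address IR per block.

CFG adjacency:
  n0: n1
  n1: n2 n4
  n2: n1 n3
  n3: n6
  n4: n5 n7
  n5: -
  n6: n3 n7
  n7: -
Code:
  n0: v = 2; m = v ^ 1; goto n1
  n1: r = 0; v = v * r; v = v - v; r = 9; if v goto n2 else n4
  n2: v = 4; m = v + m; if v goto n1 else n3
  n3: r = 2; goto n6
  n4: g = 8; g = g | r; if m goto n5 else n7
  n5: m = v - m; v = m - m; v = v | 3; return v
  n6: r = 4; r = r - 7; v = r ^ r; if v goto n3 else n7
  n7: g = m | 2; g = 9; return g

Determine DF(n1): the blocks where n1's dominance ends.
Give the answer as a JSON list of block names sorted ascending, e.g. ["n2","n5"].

idom tree: n1←n0 n2←n1 n3←n2 n4←n1 n5←n4 n6←n3 n7←n1
Dom∩ at merges:
  n1: preds {n0,n2}: {n0} ∩ {n0,n1,n2} = {n0}; idom=n0
  n3: preds {n2,n6}: {n0,n1,n2} ∩ {n0,n1,n2,n3,n6} = {n0,n1,n2}; idom=n2
  n7: preds {n4,n6}: {n0,n1,n4} ∩ {n0,n1,n2,n3,n6} = {n0,n1}; idom=n1

DF derivation:
  join n1 pred n0: · stop@n0
  join n1 pred n2: n2→n1 stop@n0
  join n3 pred n2: · stop@n2
  join n3 pred n6: n6→n3 stop@n2
  join n7 pred n4: n4 stop@n1
  join n7 pred n6: n6→n3→n2 stop@n1
  n0 → ∅
  n1 → {n1}
  n2 → {n1,n7}
  n3 → {n3,n7}
  n4 → {n7}
  n5 → ∅
  n6 → {n3,n7}
  n7 → ∅

DF(n1) = ["n1"]

Answer: ["n1"]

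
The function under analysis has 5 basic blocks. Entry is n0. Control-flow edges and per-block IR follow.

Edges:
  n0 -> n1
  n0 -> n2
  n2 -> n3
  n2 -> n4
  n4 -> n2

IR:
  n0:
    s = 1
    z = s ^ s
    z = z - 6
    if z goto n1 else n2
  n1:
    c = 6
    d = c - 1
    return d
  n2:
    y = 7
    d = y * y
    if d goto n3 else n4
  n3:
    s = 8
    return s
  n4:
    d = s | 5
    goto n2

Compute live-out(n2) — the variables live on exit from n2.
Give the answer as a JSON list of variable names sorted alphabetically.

Answer: ["s"]

Working:
def/use:
  n0 def {s,z} use ∅
  n1 def {c,d} use ∅
  n2 def {d,y} use ∅
  n3 def {s} use ∅
  n4 def {d} use {s}

Backward fixpoint:
  n0: in=∅ out={s}
  n1: in=∅ out=∅
  n2: in={s} out={s}
  n3: in=∅ out=∅
  n4: in={s} out={s}

live-out(n2) = ["s"]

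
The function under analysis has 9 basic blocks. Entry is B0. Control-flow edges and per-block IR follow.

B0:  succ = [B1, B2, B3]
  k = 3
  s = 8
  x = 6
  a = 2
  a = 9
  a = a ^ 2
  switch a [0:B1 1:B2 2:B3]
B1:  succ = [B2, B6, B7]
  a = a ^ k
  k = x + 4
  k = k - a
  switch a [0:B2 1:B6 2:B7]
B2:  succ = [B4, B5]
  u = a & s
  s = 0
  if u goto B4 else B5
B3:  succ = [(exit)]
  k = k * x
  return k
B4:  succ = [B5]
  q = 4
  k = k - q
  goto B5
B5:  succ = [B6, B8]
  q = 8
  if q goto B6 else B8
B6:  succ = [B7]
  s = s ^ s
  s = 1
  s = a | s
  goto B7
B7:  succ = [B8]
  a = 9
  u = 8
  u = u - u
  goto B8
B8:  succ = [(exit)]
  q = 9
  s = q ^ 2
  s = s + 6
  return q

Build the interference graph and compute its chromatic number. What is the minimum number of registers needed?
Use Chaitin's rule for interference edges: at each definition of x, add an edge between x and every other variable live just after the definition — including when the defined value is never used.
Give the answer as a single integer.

def/use:
  B0: def={a,k,s,x} ue=∅
  B1: def={a,k} ue={a,k,x}
  B2: def={s,u} ue={a,s}
  B3: def={k} ue={k,x}
  B4: def={k,q} ue={k}
  B5: def={q} ue=∅
  B6: def={s} ue={a,s}
  B7: def={a,u} ue=∅
  B8: def={q,s} ue=∅

Live sets:
  B0: in=∅ out={a,k,s,x}
  B1: in={a,k,s,x} out={a,k,s}
  B2: in={a,k,s} out={a,k,s}
  B3: in={k,x} out=∅
  B4: in={a,k,s} out={a,s}
  B5: in={a,s} out={a,s}
  B6: in={a,s} out=∅
  B7: in=∅ out=∅
  B8: in=∅ out=∅

Conflict graph:
  a: {k,q,s,u,x}
  k: {a,q,s,u,x}
  q: {a,k,s}
  s: {a,k,q,u,x}
  u: {a,k,s}
  x: {a,k,s}

Colouring:
  lower bound: {a,k,q,s} mutually conflict ⇒ χ ≥ 4
  assign a→R0 k→R1 q→R3 s→R2 u→R3 x→R3 — no edge inside a register ⇒ χ ≤ 4
  χ = 4

Answer: 4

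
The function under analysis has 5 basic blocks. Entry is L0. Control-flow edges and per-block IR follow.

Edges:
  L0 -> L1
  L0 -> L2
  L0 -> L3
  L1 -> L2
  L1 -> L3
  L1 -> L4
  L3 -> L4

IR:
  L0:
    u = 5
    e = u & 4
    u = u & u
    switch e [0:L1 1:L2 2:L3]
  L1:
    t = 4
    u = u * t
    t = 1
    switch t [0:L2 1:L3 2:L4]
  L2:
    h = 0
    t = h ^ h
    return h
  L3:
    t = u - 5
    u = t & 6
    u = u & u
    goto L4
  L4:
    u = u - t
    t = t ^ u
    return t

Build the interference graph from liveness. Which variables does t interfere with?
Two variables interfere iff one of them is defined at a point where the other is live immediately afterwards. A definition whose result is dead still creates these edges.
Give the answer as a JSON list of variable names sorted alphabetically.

Per-block:
  L0 def {e,u} use ∅
  L1 def {t,u} use {u}
  L2 def {h,t} use ∅
  L3 def {t,u} use {u}
  L4 def {t,u} use {t,u}

Backward fixpoint:
  L0 li=∅ lo={u}
  L1 li={u} lo={t,u}
  L2 li=∅ lo=∅
  L3 li={u} lo={t,u}
  L4 li={t,u} lo=∅

Conflict graph:
  e: {u}
  h: {t}
  t: {h,u}
  u: {e,t}

N(t) = ["h", "u"]

Answer: ["h", "u"]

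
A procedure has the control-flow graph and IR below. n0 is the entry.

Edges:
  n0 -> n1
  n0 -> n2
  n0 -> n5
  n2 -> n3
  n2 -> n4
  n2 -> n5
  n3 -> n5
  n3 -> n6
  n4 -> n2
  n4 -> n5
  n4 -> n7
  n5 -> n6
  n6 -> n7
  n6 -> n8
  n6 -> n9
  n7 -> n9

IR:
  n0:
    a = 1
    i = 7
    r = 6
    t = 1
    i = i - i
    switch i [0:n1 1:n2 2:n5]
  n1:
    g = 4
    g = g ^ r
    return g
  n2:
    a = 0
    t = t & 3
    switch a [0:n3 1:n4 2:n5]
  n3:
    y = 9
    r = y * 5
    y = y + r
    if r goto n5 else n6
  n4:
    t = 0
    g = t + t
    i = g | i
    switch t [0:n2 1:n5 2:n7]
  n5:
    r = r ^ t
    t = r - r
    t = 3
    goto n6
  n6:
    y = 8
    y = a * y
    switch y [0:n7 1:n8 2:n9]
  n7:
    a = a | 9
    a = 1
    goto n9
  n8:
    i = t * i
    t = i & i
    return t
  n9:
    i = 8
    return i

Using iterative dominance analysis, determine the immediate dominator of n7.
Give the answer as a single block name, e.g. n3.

Answer: n0

Derivation:
idom tree: n1←n0 n2←n0 n3←n2 n4←n2 n5←n0 n6←n0 n7←n0 n8←n6 n9←n0
Dom∩ at merges:
  n2: preds {n0,n4}: {n0} ∩ {n0,n2,n4} = {n0}; idom=n0
  n5: preds {n0,n2,n3,n4}: {n0} ∩ {n0,n2} ∩ {n0,n2,n3} ∩ {n0,n2,n4} = {n0}; idom=n0
  n6: preds {n3,n5}: {n0,n2,n3} ∩ {n0,n5} = {n0}; idom=n0
  n7: preds {n4,n6}: {n0,n2,n4} ∩ {n0,n6} = {n0}; idom=n0
  n9: preds {n6,n7}: {n0,n6} ∩ {n0,n7} = {n0}; idom=n0

idom(n7) = n0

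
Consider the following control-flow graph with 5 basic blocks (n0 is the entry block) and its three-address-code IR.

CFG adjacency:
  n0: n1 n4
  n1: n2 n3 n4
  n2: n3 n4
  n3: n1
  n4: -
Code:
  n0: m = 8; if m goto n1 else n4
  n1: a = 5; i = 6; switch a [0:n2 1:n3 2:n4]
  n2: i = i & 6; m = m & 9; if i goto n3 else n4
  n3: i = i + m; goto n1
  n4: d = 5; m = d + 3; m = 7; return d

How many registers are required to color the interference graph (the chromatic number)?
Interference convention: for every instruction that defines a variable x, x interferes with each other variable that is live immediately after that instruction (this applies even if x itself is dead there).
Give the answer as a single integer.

Answer: 3

Derivation:
Per-block:
  n0: {m} / ∅
  n1: {a,i} / ∅
  n2: {i,m} / {i,m}
  n3: {i} / {i,m}
  n4: {d,m} / ∅

Backward fixpoint:
  n0 li=∅ lo={m}
  n1 li={m} lo={i,m}
  n2 li={i,m} lo={i,m}
  n3 li={i,m} lo={m}
  n4 li=∅ lo=∅

Conflict graph:
  a↔{i,m}
  d↔{m}
  i↔{a,m}
  m↔{a,d,i}

Registers:
  {a,i,m} pairwise interfere (3-clique) ⇒ χ ≥ 3
  3-colouring: r0={m}  r1={a,d}  r2={i}
  χ = 3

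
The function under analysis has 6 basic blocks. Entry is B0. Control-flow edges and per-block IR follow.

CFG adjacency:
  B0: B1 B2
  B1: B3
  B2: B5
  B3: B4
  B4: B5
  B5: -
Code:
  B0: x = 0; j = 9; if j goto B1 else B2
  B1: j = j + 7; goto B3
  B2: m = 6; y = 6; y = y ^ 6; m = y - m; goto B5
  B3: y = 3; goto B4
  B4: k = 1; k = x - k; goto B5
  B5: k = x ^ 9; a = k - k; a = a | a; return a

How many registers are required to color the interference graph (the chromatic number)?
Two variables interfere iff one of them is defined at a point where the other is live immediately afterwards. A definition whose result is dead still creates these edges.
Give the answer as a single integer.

Answer: 3

Working:
Per-block:
  B0 def {j,x} use ∅
  B1 def {j} use {j}
  B2 def {m,y} use ∅
  B3 def {y} use ∅
  B4 def {k} use {x}
  B5 def {a,k} use {x}

Live sets:
  B0 li=∅ lo={j,x}
  B1 li={j,x} lo={x}
  B2 li={x} lo={x}
  B3 li={x} lo={x}
  B4 li={x} lo={x}
  B5 li={x} lo=∅

Interference:
  a↔∅
  j↔{x}
  k↔{x}
  m↔{x,y}
  x↔{j,k,m,y}
  y↔{m,x}

Registers:
  {m,x,y} pairwise interfere (3-clique) ⇒ χ ≥ 3
  assign a→c0 j→c1 k→c1 m→c1 x→c0 y→c2 — no edge inside a register ⇒ χ ≤ 3
  χ = 3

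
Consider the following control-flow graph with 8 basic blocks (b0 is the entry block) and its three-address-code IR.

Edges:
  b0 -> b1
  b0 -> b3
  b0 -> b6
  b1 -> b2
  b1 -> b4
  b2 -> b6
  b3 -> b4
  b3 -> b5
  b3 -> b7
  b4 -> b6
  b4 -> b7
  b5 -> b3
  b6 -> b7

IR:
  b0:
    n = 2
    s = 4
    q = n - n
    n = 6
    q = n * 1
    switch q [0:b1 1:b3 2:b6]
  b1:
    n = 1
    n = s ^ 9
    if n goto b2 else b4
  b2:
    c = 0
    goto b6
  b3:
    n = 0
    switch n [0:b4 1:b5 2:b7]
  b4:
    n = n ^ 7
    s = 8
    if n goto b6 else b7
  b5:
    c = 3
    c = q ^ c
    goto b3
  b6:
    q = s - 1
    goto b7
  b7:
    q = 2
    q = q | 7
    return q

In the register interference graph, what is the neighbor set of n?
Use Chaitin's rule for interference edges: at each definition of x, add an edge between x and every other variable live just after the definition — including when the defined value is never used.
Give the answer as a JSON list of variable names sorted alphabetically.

Answer: ["q", "s"]

Derivation:
Per-block:
  b0 def {n,q,s} use ∅
  b1 def {n} use {s}
  b2 def {c} use ∅
  b3 def {n} use ∅
  b4 def {n,s} use {n}
  b5 def {c} use {q}
  b6 def {q} use {s}
  b7 def {q} use ∅

Live sets:
  live b0: ∅→{q,s}
  live b1: {s}→{n,s}
  live b2: {s}→{s}
  live b3: {q}→{n,q}
  live b4: {n}→{s}
  live b5: {q}→{q}
  live b6: {s}→∅
  live b7: ∅→∅

Interference:
  c: {q,s}
  n: {q,s}
  q: {c,n,s}
  s: {c,n,q}

N(n) = ["q", "s"]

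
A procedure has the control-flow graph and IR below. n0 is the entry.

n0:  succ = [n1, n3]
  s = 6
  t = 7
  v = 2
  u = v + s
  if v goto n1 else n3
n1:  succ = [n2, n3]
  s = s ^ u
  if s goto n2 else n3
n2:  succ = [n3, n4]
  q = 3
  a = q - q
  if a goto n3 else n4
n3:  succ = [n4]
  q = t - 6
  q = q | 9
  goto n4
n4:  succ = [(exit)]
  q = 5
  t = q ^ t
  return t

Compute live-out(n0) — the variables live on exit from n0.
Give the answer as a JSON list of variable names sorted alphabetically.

def/use:
  n0 def {s,t,u,v} use ∅
  n1 def {s} use {s,u}
  n2 def {a,q} use ∅
  n3 def {q} use {t}
  n4 def {q,t} use {t}

Backward fixpoint:
  n0: in=∅ out={s,t,u}
  n1: in={s,t,u} out={t}
  n2: in={t} out={t}
  n3: in={t} out={t}
  n4: in={t} out=∅

live-out(n0) = ["s", "t", "u"]

Answer: ["s", "t", "u"]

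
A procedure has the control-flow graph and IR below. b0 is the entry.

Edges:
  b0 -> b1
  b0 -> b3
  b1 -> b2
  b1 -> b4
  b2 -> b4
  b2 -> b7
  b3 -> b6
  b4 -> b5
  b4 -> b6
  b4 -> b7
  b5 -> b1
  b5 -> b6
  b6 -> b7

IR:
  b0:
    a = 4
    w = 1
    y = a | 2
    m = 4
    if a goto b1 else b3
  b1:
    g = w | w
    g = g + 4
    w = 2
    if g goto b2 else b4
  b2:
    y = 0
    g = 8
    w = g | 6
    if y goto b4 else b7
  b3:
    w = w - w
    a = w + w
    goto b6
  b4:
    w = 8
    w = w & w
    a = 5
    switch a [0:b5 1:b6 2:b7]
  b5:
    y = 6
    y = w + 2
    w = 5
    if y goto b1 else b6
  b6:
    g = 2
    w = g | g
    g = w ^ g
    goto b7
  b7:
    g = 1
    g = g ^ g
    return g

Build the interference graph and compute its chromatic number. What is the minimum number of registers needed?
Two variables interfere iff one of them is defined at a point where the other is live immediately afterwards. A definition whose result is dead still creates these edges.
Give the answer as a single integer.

Block summaries:
  b0: def={a,m,w,y} ue=∅
  b1: def={g,w} ue={w}
  b2: def={g,w,y} ue=∅
  b3: def={a,w} ue={w}
  b4: def={a,w} ue=∅
  b5: def={w,y} ue={w}
  b6: def={g,w} ue=∅
  b7: def={g} ue=∅

Backward fixpoint:
  b0: in=∅ out={w}
  b1: in={w} out=∅
  b2: in=∅ out=∅
  b3: in={w} out=∅
  b4: in=∅ out={w}
  b5: in={w} out={w}
  b6: in=∅ out=∅
  b7: in=∅ out=∅

Conflict graph:
  a↔{m,w,y}
  g↔{w,y}
  m↔{a,w}
  w↔{a,g,m,y}
  y↔{a,g,w}

Colouring:
  clique {a,m,w} ⇒ need ≥ 3
  assign a→r1 g→r1 m→r2 w→r0 y→r2 — no edge inside a register ⇒ χ ≤ 3
  χ = 3

Answer: 3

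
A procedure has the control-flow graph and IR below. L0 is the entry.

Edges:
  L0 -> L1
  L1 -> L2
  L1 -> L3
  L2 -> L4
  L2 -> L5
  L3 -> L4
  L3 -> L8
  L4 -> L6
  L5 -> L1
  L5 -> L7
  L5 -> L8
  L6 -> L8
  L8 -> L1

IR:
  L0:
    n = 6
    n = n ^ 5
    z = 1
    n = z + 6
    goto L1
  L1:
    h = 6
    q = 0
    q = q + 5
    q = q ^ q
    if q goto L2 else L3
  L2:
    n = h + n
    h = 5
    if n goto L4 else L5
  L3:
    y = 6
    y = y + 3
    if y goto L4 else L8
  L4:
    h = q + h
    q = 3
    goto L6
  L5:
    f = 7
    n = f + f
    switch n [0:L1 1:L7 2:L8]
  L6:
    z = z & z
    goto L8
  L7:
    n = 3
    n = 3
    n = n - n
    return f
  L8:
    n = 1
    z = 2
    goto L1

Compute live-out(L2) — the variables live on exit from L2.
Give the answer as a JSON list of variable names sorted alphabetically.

Answer: ["h", "q", "z"]

Analysis:
Per-block:
  L0: {n,z} / ∅
  L1: {h,q} / ∅
  L2: {h,n} / {h,n}
  L3: {y} / ∅
  L4: {h,q} / {h,q}
  L5: {f,n} / ∅
  L6: {z} / {z}
  L7: {n} / {f}
  L8: {n,z} / ∅

Backward fixpoint:
  live L0: ∅→{n,z}
  live L1: {n,z}→{h,n,q,z}
  live L2: {h,n,q,z}→{h,q,z}
  live L3: {h,q,z}→{h,q,z}
  live L4: {h,q,z}→{z}
  live L5: {z}→{f,n,z}
  live L6: {z}→∅
  live L7: {f}→∅
  live L8: ∅→{n,z}

live-out(L2) = ["h", "q", "z"]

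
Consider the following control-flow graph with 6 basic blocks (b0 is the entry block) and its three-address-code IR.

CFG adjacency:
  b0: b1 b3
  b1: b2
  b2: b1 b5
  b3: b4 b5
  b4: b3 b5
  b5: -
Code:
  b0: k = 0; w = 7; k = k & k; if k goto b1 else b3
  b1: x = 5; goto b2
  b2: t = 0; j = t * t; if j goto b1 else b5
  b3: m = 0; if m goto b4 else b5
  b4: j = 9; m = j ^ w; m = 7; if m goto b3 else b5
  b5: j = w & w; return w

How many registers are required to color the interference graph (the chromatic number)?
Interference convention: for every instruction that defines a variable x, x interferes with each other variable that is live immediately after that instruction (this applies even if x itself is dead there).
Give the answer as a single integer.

Answer: 2

Analysis:
def/use:
  b0: {k,w} / ∅
  b1: {x} / ∅
  b2: {j,t} / ∅
  b3: {m} / ∅
  b4: {j,m} / {w}
  b5: {j} / {w}

Liveness:
  b0 li=∅ lo={w}
  b1 li={w} lo={w}
  b2 li={w} lo={w}
  b3 li={w} lo={w}
  b4 li={w} lo={w}
  b5 li={w} lo=∅

Interference:
  j↔{w}
  k↔{w}
  m↔{w}
  t↔{w}
  w↔{j,k,m,t,x}
  x↔{w}

Registers:
  lower bound: {j,w} mutually conflict ⇒ χ ≥ 2
  2-colouring: c0={w}  c1={j,k,m,t,x}
  χ = 2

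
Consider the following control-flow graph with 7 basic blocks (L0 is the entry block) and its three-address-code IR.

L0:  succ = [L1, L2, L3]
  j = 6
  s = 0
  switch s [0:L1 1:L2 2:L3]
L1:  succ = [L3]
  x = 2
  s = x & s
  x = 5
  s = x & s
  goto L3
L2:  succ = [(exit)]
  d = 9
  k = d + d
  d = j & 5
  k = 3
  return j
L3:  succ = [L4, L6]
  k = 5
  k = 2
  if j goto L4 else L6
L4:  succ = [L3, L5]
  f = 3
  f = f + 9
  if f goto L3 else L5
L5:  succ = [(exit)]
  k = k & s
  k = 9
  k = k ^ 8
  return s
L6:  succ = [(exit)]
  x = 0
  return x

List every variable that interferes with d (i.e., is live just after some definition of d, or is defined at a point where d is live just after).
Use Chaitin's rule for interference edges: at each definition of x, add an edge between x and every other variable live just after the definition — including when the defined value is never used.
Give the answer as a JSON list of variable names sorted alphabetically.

Answer: ["j"]

Working:
Per-block:
  L0: {j,s} / ∅
  L1: {s,x} / {s}
  L2: {d,k} / {j}
  L3: {k} / {j}
  L4: {f} / ∅
  L5: {k} / {k,s}
  L6: {x} / ∅

Live sets:
  L0: in=∅ out={j,s}
  L1: in={j,s} out={j,s}
  L2: in={j} out=∅
  L3: in={j,s} out={j,k,s}
  L4: in={j,k,s} out={j,k,s}
  L5: in={k,s} out=∅
  L6: in=∅ out=∅

Interfere edges:
  d: {j}
  f: {j,k,s}
  j: {d,f,k,s,x}
  k: {f,j,s}
  s: {f,j,k,x}
  x: {j,s}

N(d) = ["j"]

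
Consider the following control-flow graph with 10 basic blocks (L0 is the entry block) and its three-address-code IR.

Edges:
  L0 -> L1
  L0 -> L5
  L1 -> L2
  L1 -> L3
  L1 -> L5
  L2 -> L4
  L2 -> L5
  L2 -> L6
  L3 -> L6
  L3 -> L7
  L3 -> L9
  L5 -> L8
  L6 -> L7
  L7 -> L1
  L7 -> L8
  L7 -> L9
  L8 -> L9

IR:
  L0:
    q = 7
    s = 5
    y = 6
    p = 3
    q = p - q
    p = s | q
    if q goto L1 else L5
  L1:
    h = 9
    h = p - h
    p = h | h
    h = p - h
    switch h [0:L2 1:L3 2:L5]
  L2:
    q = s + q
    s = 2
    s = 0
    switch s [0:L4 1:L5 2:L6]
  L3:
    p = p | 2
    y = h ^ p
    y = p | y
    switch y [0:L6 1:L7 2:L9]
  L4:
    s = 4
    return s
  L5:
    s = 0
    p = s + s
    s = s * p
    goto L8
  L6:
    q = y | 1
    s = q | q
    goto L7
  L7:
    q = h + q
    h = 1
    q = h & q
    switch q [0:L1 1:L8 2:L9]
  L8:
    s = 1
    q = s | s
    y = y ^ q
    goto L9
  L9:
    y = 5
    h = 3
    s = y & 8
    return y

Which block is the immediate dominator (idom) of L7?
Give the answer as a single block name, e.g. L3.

idom tree: L1←L0 L2←L1 L3←L1 L4←L2 L5←L0 L6←L1 L7←L1 L8←L0 L9←L0
Dom at joins:
  L1: preds {L0,L7}: {L0} ∩ {L0,L1,L7} = {L0}; idom=L0
  L5: preds {L0,L1,L2}: {L0} ∩ {L0,L1} ∩ {L0,L1,L2} = {L0}; idom=L0
  L6: preds {L2,L3}: {L0,L1,L2} ∩ {L0,L1,L3} = {L0,L1}; idom=L1
  L7: preds {L3,L6}: {L0,L1,L3} ∩ {L0,L1,L6} = {L0,L1}; idom=L1
  L8: preds {L5,L7}: {L0,L5} ∩ {L0,L1,L7} = {L0}; idom=L0
  L9: preds {L3,L7,L8}: {L0,L1,L3} ∩ {L0,L1,L7} ∩ {L0,L8} = {L0}; idom=L0

idom(L7) = L1

Answer: L1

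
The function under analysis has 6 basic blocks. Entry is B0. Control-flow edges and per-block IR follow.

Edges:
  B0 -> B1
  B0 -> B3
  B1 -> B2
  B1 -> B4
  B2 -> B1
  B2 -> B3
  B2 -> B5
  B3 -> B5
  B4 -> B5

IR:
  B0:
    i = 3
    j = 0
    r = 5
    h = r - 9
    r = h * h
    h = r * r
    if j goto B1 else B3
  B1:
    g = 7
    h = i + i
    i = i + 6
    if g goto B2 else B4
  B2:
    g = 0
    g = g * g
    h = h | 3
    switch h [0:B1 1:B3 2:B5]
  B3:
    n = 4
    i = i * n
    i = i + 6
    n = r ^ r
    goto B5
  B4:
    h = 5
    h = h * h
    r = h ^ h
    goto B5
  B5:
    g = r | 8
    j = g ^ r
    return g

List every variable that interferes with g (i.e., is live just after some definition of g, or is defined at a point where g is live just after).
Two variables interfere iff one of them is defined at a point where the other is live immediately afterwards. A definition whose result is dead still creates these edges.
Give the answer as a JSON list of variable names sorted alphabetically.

Answer: ["h", "i", "j", "r"]

Derivation:
def/use:
  B0: {h,i,j,r} / ∅
  B1: {g,h,i} / {i}
  B2: {g,h} / {h}
  B3: {i,n} / {i,r}
  B4: {h,r} / ∅
  B5: {g,j} / {r}

Backward fixpoint:
  B0: in=∅ out={i,r}
  B1: in={i,r} out={h,i,r}
  B2: in={h,i,r} out={i,r}
  B3: in={i,r} out={r}
  B4: in=∅ out={r}
  B5: in={r} out=∅

Conflict graph:
  g: {h,i,j,r}
  h: {g,i,j,r}
  i: {g,h,j,n,r}
  j: {g,h,i,r}
  n: {i,r}
  r: {g,h,i,j,n}

N(g) = ["h", "i", "j", "r"]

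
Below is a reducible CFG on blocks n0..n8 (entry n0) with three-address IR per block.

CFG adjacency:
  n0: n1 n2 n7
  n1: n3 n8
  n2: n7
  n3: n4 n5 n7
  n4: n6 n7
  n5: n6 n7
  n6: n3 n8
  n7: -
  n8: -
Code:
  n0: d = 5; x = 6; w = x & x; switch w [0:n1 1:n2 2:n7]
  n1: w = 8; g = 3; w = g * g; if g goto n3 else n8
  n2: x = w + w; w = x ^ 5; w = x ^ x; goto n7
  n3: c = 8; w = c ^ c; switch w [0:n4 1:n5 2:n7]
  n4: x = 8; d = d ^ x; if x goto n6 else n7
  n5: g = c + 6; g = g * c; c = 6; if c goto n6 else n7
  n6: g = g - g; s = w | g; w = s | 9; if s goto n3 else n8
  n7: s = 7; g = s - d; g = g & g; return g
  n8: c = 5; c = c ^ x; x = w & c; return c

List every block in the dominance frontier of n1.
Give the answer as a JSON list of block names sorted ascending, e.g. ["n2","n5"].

idom tree: n1←n0 n2←n0 n3←n1 n4←n3 n5←n3 n6←n3 n7←n0 n8←n1
Dom∩ at merges:
  n3: preds {n1,n6}: {n0,n1} ∩ {n0,n1,n3,n6} = {n0,n1}; idom=n1
  n6: preds {n4,n5}: {n0,n1,n3,n4} ∩ {n0,n1,n3,n5} = {n0,n1,n3}; idom=n3
  n7: preds {n0,n2,n3,n4,n5}: {n0} ∩ {n0,n2} ∩ {n0,n1,n3} ∩ {n0,n1,n3,n4} ∩ {n0,n1,n3,n5} = {n0}; idom=n0
  n8: preds {n1,n6}: {n0,n1} ∩ {n0,n1,n3,n6} = {n0,n1}; idom=n1

DF derivation:
  n3←n1: walk · to n1
  n3←n6: walk n6→n3 to n1
  n6←n4: walk n4 to n3
  n6←n5: walk n5 to n3
  n7←n0: walk · to n0
  n7←n2: walk n2 to n0
  n7←n3: walk n3→n1 to n0
  n7←n4: walk n4→n3→n1 to n0
  n7←n5: walk n5→n3→n1 to n0
  n8←n1: walk · to n1
  n8←n6: walk n6→n3 to n1
  n0 → ∅
  n1 → {n7}
  n2 → {n7}
  n3 → {n3,n7,n8}
  n4 → {n6,n7}
  n5 → {n6,n7}
  n6 → {n3,n8}
  n7 → ∅
  n8 → ∅

DF(n1) = ["n7"]

Answer: ["n7"]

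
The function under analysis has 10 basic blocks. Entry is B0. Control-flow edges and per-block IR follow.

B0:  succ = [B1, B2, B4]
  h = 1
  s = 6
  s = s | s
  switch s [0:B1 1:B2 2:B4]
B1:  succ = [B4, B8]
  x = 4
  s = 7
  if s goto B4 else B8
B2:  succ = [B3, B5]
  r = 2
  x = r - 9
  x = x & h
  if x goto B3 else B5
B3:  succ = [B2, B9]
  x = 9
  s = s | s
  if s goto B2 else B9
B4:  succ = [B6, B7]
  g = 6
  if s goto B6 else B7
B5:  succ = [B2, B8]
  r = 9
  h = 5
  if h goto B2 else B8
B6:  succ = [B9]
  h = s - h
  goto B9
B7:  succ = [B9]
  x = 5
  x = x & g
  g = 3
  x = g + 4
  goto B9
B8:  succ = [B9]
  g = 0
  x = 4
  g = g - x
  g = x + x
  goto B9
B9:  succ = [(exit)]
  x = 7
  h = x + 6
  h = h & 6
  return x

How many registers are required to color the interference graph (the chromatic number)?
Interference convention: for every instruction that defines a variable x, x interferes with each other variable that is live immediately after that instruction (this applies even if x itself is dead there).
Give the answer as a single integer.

Answer: 4

Working:
Per-block:
  B0: def={h,s} ue=∅
  B1: def={s,x} ue=∅
  B2: def={r,x} ue={h}
  B3: def={s,x} ue={s}
  B4: def={g} ue={s}
  B5: def={h,r} ue=∅
  B6: def={h} ue={h,s}
  B7: def={g,x} ue={g}
  B8: def={g,x} ue=∅
  B9: def={h,x} ue=∅

Live sets:
  live B0: ∅→{h,s}
  live B1: {h}→{h,s}
  live B2: {h,s}→{h,s}
  live B3: {h,s}→{h,s}
  live B4: {h,s}→{g,h,s}
  live B5: {s}→{h,s}
  live B6: {h,s}→∅
  live B7: {g}→∅
  live B8: ∅→∅
  live B9: ∅→∅

Interference:
  g↔{h,s,x}
  h↔{g,r,s,x}
  r↔{h,s}
  s↔{g,h,r,x}
  x↔{g,h,s}

Colouring:
  {g,h,s,x} pairwise interfere (4-clique) ⇒ χ ≥ 4
  assign g→R2 h→R0 r→R2 s→R1 x→R3 — no edge inside a register ⇒ χ ≤ 4
  χ = 4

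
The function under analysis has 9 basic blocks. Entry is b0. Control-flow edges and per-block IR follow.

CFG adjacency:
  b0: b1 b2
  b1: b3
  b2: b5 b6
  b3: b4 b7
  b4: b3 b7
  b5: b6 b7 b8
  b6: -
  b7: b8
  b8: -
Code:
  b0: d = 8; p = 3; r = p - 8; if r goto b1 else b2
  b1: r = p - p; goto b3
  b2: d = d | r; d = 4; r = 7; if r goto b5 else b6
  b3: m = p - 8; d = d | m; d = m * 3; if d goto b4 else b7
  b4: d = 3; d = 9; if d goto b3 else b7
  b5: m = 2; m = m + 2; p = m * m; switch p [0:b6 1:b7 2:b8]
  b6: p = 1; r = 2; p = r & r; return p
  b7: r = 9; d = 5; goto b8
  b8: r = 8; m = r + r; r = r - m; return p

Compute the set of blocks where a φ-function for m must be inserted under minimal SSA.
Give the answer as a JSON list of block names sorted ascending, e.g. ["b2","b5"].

idom tree: b1←b0 b2←b0 b3←b1 b4←b3 b5←b2 b6←b2 b7←b0 b8←b0
Dom at joins:
  b3: preds {b1,b4}: {b0,b1} ∩ {b0,b1,b3,b4} = {b0,b1}; idom=b1
  b6: preds {b2,b5}: {b0,b2} ∩ {b0,b2,b5} = {b0,b2}; idom=b2
  b7: preds {b3,b4,b5}: {b0,b1,b3} ∩ {b0,b1,b3,b4} ∩ {b0,b2,b5} = {b0}; idom=b0
  b8: preds {b5,b7}: {b0,b2,b5} ∩ {b0,b7} = {b0}; idom=b0

DF derivation:
  join b3 pred b1: · stop@b1
  join b3 pred b4: b4→b3 stop@b1
  join b6 pred b2: · stop@b2
  join b6 pred b5: b5 stop@b2
  join b7 pred b3: b3→b1 stop@b0
  join b7 pred b4: b4→b3→b1 stop@b0
  join b7 pred b5: b5→b2 stop@b0
  join b8 pred b5: b5→b2 stop@b0
  join b8 pred b7: b7 stop@b0
  b0 → ∅
  b1 → {b7}
  b2 → {b7,b8}
  b3 → {b3,b7}
  b4 → {b3,b7}
  b5 → {b6,b7,b8}
  b6 → ∅
  b7 → {b8}
  b8 → ∅

φ for m: defs {b3,b5,b8}
  DF⁺ = {b3,b6,b7,b8}

Answer: ["b3", "b6", "b7", "b8"]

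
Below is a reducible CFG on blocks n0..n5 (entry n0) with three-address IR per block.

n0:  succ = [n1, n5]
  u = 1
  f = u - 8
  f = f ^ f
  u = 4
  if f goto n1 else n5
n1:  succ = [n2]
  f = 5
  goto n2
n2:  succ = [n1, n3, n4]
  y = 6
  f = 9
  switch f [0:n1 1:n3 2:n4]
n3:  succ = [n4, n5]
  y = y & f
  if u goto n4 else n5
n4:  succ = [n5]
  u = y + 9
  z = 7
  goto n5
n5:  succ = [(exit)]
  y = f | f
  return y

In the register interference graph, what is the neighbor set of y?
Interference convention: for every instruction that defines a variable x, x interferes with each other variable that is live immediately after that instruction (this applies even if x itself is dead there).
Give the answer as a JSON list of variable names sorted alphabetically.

def/use:
  n0: def={f,u} ue=∅
  n1: def={f} ue=∅
  n2: def={f,y} ue=∅
  n3: def={y} ue={f,u,y}
  n4: def={u,z} ue={y}
  n5: def={y} ue={f}

Live sets:
  n0 li=∅ lo={f,u}
  n1 li={u} lo={u}
  n2 li={u} lo={f,u,y}
  n3 li={f,u,y} lo={f,y}
  n4 li={f,y} lo={f}
  n5 li={f} lo=∅

Conflict graph:
  f: {u,y,z}
  u: {f,y}
  y: {f,u}
  z: {f}

N(y) = ["f", "u"]

Answer: ["f", "u"]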